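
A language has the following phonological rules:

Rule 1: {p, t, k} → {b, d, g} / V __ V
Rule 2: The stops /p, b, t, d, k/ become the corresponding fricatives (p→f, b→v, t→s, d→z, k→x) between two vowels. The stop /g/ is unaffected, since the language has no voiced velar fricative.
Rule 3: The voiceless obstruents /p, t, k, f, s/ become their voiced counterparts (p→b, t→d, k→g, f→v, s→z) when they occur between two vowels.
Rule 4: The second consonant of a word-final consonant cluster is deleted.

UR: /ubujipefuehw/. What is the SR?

uvujivevueh

Rule 1 (intervocalic voicing): /p/ is a voiceless stop between vowels /i/ and /e/, so it voices to [b]. /ubujipefuehw/ → ubujibefuehw.
Rule 2 (intervocalic spirantization): /b/ is a stop between vowels /u/ and /u/, so it spirantizes to the fricative [v]. /b/ is a stop between vowels /i/ and /e/, so it spirantizes to the fricative [v]. /ubujibefuehw/ → uvujivefuehw.
Rule 3 (intervocalic voicing): /f/ is a voiceless obstruent between vowels /e/ and /u/, so it voices to [v]. /uvujivefuehw/ → uvujivevuehw.
Rule 4 (final cluster simplification): /w/ is the second consonant of a word-final cluster /hw/, so it deletes. /uvujivevuehw/ → uvujivevueh.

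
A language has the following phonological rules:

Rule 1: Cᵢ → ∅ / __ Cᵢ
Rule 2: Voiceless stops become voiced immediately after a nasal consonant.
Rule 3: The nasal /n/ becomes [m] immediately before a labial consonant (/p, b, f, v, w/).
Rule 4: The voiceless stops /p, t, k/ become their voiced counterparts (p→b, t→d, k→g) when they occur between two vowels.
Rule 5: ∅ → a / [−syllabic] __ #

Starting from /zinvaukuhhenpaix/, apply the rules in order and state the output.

zimvauguhembaixa

Rule 1 (degemination): /hh/ is a geminate; the first /h/ deletes. /zinvaukuhhenpaix/ → zinvaukuhenpaix.
Rule 2 (post-nasal voicing): /p/ is a voiceless stop immediately after the nasal /n/, so it voices to [b]. /zinvaukuhenpaix/ → zinvaukuhenbaix.
Rule 3 (nasal place assimilation): /n/ precedes the labial consonant /v/, so it assimilates in place to [m]. /n/ precedes the labial consonant /b/, so it assimilates in place to [m]. /zinvaukuhenbaix/ → zimvaukuhembaix.
Rule 4 (intervocalic voicing): /k/ is a voiceless stop between vowels /u/ and /u/, so it voices to [g]. /zimvaukuhembaix/ → zimvauguhembaix.
Rule 5 (final a-epenthesis): the form ends in the consonant /x/, so [a] is inserted word-finally. /zimvauguhembaix/ → zimvauguhembaixa.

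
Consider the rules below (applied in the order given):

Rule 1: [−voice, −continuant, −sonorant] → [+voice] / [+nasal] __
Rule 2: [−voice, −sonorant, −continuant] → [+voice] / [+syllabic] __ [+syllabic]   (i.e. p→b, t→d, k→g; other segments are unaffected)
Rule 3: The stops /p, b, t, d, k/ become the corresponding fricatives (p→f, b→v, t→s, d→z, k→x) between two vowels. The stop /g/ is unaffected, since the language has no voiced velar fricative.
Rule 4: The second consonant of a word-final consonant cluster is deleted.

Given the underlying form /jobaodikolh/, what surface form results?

jovaozigol

Rule 1 (post-nasal voicing): no segment meets the environment; /jobaodikolh/ is unchanged.
Rule 2 (intervocalic voicing): /k/ is a voiceless stop between vowels /i/ and /o/, so it voices to [g]. /jobaodikolh/ → jobaodigolh.
Rule 3 (intervocalic spirantization): /b/ is a stop between vowels /o/ and /a/, so it spirantizes to the fricative [v]. /d/ is a stop between vowels /o/ and /i/, so it spirantizes to the fricative [z]. /jobaodigolh/ → jovaozigolh.
Rule 4 (final cluster simplification): /h/ is the second consonant of a word-final cluster /lh/, so it deletes. /jovaozigolh/ → jovaozigol.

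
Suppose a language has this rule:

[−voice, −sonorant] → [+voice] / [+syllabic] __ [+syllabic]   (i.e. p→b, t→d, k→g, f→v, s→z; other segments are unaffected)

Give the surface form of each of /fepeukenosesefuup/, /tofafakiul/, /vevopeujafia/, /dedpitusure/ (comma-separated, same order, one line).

febeugenozezevuup, tovavagiul, vevobeujavia, dedpiduzure

/fepeukenosesefuup/: /p/ is a voiceless obstruent between vowels /e/ and /e/, so it voices to [b]. /k/ is a voiceless obstruent between vowels /u/ and /e/, so it voices to [g]. /s/ is a voiceless obstruent between vowels /o/ and /e/, so it voices to [z]. /s/ is a voiceless obstruent between vowels /e/ and /e/, so it voices to [z]. /f/ is a voiceless obstruent between vowels /e/ and /u/, so it voices to [v]. → [febeugenozezevuup].
/tofafakiul/: /f/ is a voiceless obstruent between vowels /o/ and /a/, so it voices to [v]. /f/ is a voiceless obstruent between vowels /a/ and /a/, so it voices to [v]. /k/ is a voiceless obstruent between vowels /a/ and /i/, so it voices to [g]. → [tovavagiul].
/vevopeujafia/: /p/ is a voiceless obstruent between vowels /o/ and /e/, so it voices to [b]. /f/ is a voiceless obstruent between vowels /a/ and /i/, so it voices to [v]. → [vevobeujavia].
/dedpitusure/: /t/ is a voiceless obstruent between vowels /i/ and /u/, so it voices to [d]. /s/ is a voiceless obstruent between vowels /u/ and /u/, so it voices to [z]. → [dedpiduzure].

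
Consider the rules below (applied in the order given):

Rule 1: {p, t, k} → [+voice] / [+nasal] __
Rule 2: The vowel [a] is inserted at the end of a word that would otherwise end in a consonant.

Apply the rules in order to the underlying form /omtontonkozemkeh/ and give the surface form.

Rule 1 (post-nasal voicing): /t/ is a voiceless stop immediately after the nasal /m/, so it voices to [d]. /t/ is a voiceless stop immediately after the nasal /n/, so it voices to [d]. /k/ is a voiceless stop immediately after the nasal /n/, so it voices to [g]. /k/ is a voiceless stop immediately after the nasal /m/, so it voices to [g]. /omtontonkozemkeh/ → omdondongozemgeh.
Rule 2 (final a-epenthesis): the form ends in the consonant /h/, so [a] is inserted word-finally. /omdondongozemgeh/ → omdondongozemgeha.

omdondongozemgeha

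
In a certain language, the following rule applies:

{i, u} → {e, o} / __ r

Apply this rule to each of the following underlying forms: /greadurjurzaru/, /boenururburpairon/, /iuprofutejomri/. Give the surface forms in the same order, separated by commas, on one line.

greadorjorzaru, boenororborpaeron, iuprofutejomri

/greadurjurzaru/: /u/ is a high vowel immediately before /r/, so it lowers to [o]. /u/ is a high vowel immediately before /r/, so it lowers to [o]. → [greadorjorzaru].
/boenururburpairon/: /u/ is a high vowel immediately before /r/, so it lowers to [o]. /u/ is a high vowel immediately before /r/, so it lowers to [o]. /u/ is a high vowel immediately before /r/, so it lowers to [o]. /i/ is a high vowel immediately before /r/, so it lowers to [e]. → [boenororborpaeron].
/iuprofutejomri/: the rule's environment is not met; surfaces unchanged as [iuprofutejomri].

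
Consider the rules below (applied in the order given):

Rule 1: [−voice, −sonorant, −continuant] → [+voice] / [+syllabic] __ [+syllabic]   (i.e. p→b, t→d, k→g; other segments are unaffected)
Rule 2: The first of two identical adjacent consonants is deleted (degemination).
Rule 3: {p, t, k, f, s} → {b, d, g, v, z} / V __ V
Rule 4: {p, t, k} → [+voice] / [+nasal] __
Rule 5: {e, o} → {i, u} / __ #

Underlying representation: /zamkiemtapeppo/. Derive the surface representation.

Rule 1 (intervocalic voicing): /p/ is a voiceless stop between vowels /a/ and /e/, so it voices to [b]. /zamkiemtapeppo/ → zamkiemtabeppo.
Rule 2 (degemination): /pp/ is a geminate; the first /p/ deletes. /zamkiemtabeppo/ → zamkiemtabepo.
Rule 3 (intervocalic voicing): /p/ is a voiceless obstruent between vowels /e/ and /o/, so it voices to [b]. /zamkiemtabepo/ → zamkiemtabebo.
Rule 4 (post-nasal voicing): /k/ is a voiceless stop immediately after the nasal /m/, so it voices to [g]. /t/ is a voiceless stop immediately after the nasal /m/, so it voices to [d]. /zamkiemtabebo/ → zamgiemdabebo.
Rule 5 (final vowel raising): /o/ is a mid vowel in word-final position, so it raises to [u]. /zamgiemdabebo/ → zamgiemdabebu.

zamgiemdabebu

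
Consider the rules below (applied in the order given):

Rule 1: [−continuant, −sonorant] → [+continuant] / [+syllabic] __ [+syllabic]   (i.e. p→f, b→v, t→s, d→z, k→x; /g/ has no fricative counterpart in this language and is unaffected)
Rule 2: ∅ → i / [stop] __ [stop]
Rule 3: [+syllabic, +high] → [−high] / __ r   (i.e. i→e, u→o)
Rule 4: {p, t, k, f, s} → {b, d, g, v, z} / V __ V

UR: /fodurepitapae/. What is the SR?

Rule 1 (intervocalic spirantization): /d/ is a stop between vowels /o/ and /u/, so it spirantizes to the fricative [z]. /p/ is a stop between vowels /e/ and /i/, so it spirantizes to the fricative [f]. /t/ is a stop between vowels /i/ and /a/, so it spirantizes to the fricative [s]. /p/ is a stop between vowels /a/ and /a/, so it spirantizes to the fricative [f]. /fodurepitapae/ → fozurefisafae.
Rule 2 (stop-cluster i-epenthesis): no segment meets the environment; /fozurefisafae/ is unchanged.
Rule 3 (pre-rhotic lowering): /u/ is a high vowel immediately before /r/, so it lowers to [o]. /fozurefisafae/ → fozorefisafae.
Rule 4 (intervocalic voicing): /f/ is a voiceless obstruent between vowels /e/ and /i/, so it voices to [v]. /s/ is a voiceless obstruent between vowels /i/ and /a/, so it voices to [z]. /f/ is a voiceless obstruent between vowels /a/ and /a/, so it voices to [v]. /fozorefisafae/ → fozorevizavae.

fozorevizavae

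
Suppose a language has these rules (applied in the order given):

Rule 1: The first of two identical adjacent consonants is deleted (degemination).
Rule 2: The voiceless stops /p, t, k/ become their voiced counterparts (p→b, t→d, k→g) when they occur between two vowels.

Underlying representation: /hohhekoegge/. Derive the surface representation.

hohegoege

Rule 1 (degemination): /hh/ is a geminate; the first /h/ deletes. /gg/ is a geminate; the first /g/ deletes. /hohhekoegge/ → hohekoege.
Rule 2 (intervocalic voicing): /k/ is a voiceless stop between vowels /e/ and /o/, so it voices to [g]. /hohekoege/ → hohegoege.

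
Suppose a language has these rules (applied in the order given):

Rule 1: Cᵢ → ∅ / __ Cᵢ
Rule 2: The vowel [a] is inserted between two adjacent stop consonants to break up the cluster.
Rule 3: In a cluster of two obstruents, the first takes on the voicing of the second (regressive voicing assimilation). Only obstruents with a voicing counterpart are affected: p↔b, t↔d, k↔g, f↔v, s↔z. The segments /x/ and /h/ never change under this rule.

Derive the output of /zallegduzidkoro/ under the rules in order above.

Rule 1 (degemination): /ll/ is a geminate; the first /l/ deletes. /zallegduzidkoro/ → zalegduzidkoro.
Rule 2 (stop-cluster a-epenthesis): /g/ and /d/ form a stop–stop cluster, so [a] is inserted between them. /d/ and /k/ form a stop–stop cluster, so [a] is inserted between them. /zalegduzidkoro/ → zalegaduzidakoro.
Rule 3 (regressive voicing assimilation): no segment meets the environment; /zalegaduzidakoro/ is unchanged.

zalegaduzidakoro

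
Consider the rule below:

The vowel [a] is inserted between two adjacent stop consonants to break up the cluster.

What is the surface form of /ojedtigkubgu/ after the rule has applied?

/d/ and /t/ form a stop–stop cluster, so [a] is inserted between them.
/g/ and /k/ form a stop–stop cluster, so [a] is inserted between them.
/b/ and /g/ form a stop–stop cluster, so [a] is inserted between them.
Surface form: [ojedatigakubagu].

ojedatigakubagu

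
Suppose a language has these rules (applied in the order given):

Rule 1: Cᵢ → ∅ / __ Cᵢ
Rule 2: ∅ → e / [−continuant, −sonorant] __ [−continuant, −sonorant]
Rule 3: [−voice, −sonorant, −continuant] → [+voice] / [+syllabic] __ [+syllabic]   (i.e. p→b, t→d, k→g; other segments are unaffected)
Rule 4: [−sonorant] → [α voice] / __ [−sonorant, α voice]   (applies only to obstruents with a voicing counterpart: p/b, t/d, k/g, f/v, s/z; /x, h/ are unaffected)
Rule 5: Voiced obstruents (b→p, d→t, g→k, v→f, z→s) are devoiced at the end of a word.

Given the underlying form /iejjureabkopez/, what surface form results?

Rule 1 (degemination): /jj/ is a geminate; the first /j/ deletes. /iejjureabkopez/ → iejureabkopez.
Rule 2 (stop-cluster e-epenthesis): /b/ and /k/ form a stop–stop cluster, so [e] is inserted between them. /iejureabkopez/ → iejureabekopez.
Rule 3 (intervocalic voicing): /k/ is a voiceless stop between vowels /e/ and /o/, so it voices to [g]. /p/ is a voiceless stop between vowels /o/ and /e/, so it voices to [b]. /iejureabekopez/ → iejureabegobez.
Rule 4 (regressive voicing assimilation): no segment meets the environment; /iejureabegobez/ is unchanged.
Rule 5 (final devoicing): /z/ is a voiced obstruent in word-final position, so it devoices to [s]. /iejureabegobez/ → iejureabegobes.

iejureabegobes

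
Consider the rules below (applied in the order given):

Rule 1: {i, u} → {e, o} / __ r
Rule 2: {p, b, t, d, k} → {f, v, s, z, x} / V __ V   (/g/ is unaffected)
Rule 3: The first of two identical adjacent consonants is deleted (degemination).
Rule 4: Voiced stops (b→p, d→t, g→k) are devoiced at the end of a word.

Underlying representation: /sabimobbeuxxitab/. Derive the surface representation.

savimobeuxisap

Rule 1 (pre-rhotic lowering): no segment meets the environment; /sabimobbeuxxitab/ is unchanged.
Rule 2 (intervocalic spirantization): /b/ is a stop between vowels /a/ and /i/, so it spirantizes to the fricative [v]. /t/ is a stop between vowels /i/ and /a/, so it spirantizes to the fricative [s]. /sabimobbeuxxitab/ → savimobbeuxxisab.
Rule 3 (degemination): /bb/ is a geminate; the first /b/ deletes. /xx/ is a geminate; the first /x/ deletes. /savimobbeuxxisab/ → savimobeuxisab.
Rule 4 (final devoicing): /b/ is a voiced stop in word-final position, so it devoices to [p]. /savimobeuxisab/ → savimobeuxisap.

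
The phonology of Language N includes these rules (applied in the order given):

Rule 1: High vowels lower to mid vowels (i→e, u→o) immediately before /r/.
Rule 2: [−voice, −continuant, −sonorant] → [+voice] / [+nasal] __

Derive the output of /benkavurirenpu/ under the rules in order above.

Rule 1 (pre-rhotic lowering): /u/ is a high vowel immediately before /r/, so it lowers to [o]. /i/ is a high vowel immediately before /r/, so it lowers to [e]. /benkavurirenpu/ → benkavorerenpu.
Rule 2 (post-nasal voicing): /k/ is a voiceless stop immediately after the nasal /n/, so it voices to [g]. /p/ is a voiceless stop immediately after the nasal /n/, so it voices to [b]. /benkavorerenpu/ → bengavorerenbu.

bengavorerenbu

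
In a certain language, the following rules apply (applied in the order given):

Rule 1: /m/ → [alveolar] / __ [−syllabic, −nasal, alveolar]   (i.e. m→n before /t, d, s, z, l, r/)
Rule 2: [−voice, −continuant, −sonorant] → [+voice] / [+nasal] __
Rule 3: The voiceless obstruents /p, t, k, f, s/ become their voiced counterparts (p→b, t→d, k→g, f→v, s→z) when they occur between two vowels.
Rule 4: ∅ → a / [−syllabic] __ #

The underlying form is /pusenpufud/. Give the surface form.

puzenbuvuda

Rule 1 (nasal place assimilation): no segment meets the environment; /pusenpufud/ is unchanged.
Rule 2 (post-nasal voicing): /p/ is a voiceless stop immediately after the nasal /n/, so it voices to [b]. /pusenpufud/ → pusenbufud.
Rule 3 (intervocalic voicing): /s/ is a voiceless obstruent between vowels /u/ and /e/, so it voices to [z]. /f/ is a voiceless obstruent between vowels /u/ and /u/, so it voices to [v]. /pusenbufud/ → puzenbuvud.
Rule 4 (final a-epenthesis): the form ends in the consonant /d/, so [a] is inserted word-finally. /puzenbuvud/ → puzenbuvuda.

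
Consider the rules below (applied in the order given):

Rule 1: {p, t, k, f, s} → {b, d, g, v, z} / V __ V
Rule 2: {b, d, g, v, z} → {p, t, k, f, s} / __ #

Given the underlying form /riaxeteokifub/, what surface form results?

Rule 1 (intervocalic voicing): /t/ is a voiceless obstruent between vowels /e/ and /e/, so it voices to [d]. /k/ is a voiceless obstruent between vowels /o/ and /i/, so it voices to [g]. /f/ is a voiceless obstruent between vowels /i/ and /u/, so it voices to [v]. /riaxeteokifub/ → riaxedeogivub.
Rule 2 (final devoicing): /b/ is a voiced obstruent in word-final position, so it devoices to [p]. /riaxedeogivub/ → riaxedeogivup.

riaxedeogivup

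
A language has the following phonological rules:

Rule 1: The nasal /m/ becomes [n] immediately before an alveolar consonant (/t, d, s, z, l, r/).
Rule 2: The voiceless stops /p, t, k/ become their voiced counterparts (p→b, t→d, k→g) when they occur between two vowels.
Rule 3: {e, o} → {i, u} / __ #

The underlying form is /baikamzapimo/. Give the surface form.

baiganzabimu

Rule 1 (nasal place assimilation): /m/ precedes the alveolar consonant /z/, so it assimilates in place to [n]. /baikamzapimo/ → baikanzapimo.
Rule 2 (intervocalic voicing): /k/ is a voiceless stop between vowels /i/ and /a/, so it voices to [g]. /p/ is a voiceless stop between vowels /a/ and /i/, so it voices to [b]. /baikanzapimo/ → baiganzabimo.
Rule 3 (final vowel raising): /o/ is a mid vowel in word-final position, so it raises to [u]. /baiganzabimo/ → baiganzabimu.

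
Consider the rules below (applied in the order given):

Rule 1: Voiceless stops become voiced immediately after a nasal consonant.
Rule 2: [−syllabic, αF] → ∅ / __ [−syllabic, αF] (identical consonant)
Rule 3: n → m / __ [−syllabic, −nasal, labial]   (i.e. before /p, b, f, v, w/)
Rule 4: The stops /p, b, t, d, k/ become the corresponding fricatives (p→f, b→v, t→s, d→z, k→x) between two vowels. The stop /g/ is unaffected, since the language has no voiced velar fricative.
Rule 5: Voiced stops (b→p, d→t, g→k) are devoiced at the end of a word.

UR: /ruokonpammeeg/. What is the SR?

ruoxombameek

Rule 1 (post-nasal voicing): /p/ is a voiceless stop immediately after the nasal /n/, so it voices to [b]. /ruokonpammeeg/ → ruokonbammeeg.
Rule 2 (degemination): /mm/ is a geminate; the first /m/ deletes. /ruokonbammeeg/ → ruokonbameeg.
Rule 3 (nasal place assimilation): /n/ precedes the labial consonant /b/, so it assimilates in place to [m]. /ruokonbameeg/ → ruokombameeg.
Rule 4 (intervocalic spirantization): /k/ is a stop between vowels /o/ and /o/, so it spirantizes to the fricative [x]. /ruokombameeg/ → ruoxombameeg.
Rule 5 (final devoicing): /g/ is a voiced stop in word-final position, so it devoices to [k]. /ruoxombameeg/ → ruoxombameek.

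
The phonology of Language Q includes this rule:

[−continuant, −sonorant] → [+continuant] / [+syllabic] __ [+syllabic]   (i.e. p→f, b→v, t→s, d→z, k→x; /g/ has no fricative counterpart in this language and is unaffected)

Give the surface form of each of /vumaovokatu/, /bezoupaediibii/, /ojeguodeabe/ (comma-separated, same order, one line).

vumaovoxasu, bezoufaeziivii, ojeguozeave

/vumaovokatu/: /k/ is a stop between vowels /o/ and /a/, so it spirantizes to the fricative [x]. /t/ is a stop between vowels /a/ and /u/, so it spirantizes to the fricative [s]. → [vumaovoxasu].
/bezoupaediibii/: /p/ is a stop between vowels /u/ and /a/, so it spirantizes to the fricative [f]. /d/ is a stop between vowels /e/ and /i/, so it spirantizes to the fricative [z]. /b/ is a stop between vowels /i/ and /i/, so it spirantizes to the fricative [v]. → [bezoufaeziivii].
/ojeguodeabe/: /d/ is a stop between vowels /o/ and /e/, so it spirantizes to the fricative [z]. /b/ is a stop between vowels /a/ and /e/, so it spirantizes to the fricative [v]. → [ojeguozeave].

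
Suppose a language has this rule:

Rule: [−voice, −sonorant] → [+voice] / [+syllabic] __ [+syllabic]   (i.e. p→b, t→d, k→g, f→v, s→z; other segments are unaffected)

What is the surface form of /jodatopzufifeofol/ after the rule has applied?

/t/ is a voiceless obstruent between vowels /a/ and /o/, so it voices to [d].
/f/ is a voiceless obstruent between vowels /u/ and /i/, so it voices to [v].
/f/ is a voiceless obstruent between vowels /i/ and /e/, so it voices to [v].
/f/ is a voiceless obstruent between vowels /o/ and /o/, so it voices to [v].
Surface form: [jodadopzuviveovol].

jodadopzuviveovol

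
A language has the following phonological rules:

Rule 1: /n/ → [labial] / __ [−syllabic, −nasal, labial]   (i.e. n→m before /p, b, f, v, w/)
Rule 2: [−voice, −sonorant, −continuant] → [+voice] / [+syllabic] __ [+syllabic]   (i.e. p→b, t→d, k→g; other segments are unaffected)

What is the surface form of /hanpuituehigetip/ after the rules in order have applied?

Rule 1 (nasal place assimilation): /n/ precedes the labial consonant /p/, so it assimilates in place to [m]. /hanpuituehigetip/ → hampuituehigetip.
Rule 2 (intervocalic voicing): /t/ is a voiceless stop between vowels /i/ and /u/, so it voices to [d]. /t/ is a voiceless stop between vowels /e/ and /i/, so it voices to [d]. /hampuituehigetip/ → hampuiduehigedip.

hampuiduehigedip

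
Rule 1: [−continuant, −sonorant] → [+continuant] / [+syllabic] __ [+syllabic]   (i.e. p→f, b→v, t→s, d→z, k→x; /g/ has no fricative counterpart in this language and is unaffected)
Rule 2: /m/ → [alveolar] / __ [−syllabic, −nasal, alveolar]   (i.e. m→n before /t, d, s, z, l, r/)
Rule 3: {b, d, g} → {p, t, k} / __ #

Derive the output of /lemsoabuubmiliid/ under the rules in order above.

lensoavuubmiliit

Rule 1 (intervocalic spirantization): /b/ is a stop between vowels /a/ and /u/, so it spirantizes to the fricative [v]. /lemsoabuubmiliid/ → lemsoavuubmiliid.
Rule 2 (nasal place assimilation): /m/ precedes the alveolar consonant /s/, so it assimilates in place to [n]. /lemsoavuubmiliid/ → lensoavuubmiliid.
Rule 3 (final devoicing): /d/ is a voiced stop in word-final position, so it devoices to [t]. /lensoavuubmiliid/ → lensoavuubmiliit.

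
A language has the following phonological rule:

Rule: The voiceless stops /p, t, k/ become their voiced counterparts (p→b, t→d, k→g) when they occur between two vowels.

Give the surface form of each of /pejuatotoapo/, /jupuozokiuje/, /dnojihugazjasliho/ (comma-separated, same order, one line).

/pejuatotoapo/: /t/ is a voiceless stop between vowels /a/ and /o/, so it voices to [d]. /t/ is a voiceless stop between vowels /o/ and /o/, so it voices to [d]. /p/ is a voiceless stop between vowels /a/ and /o/, so it voices to [b]. → [pejuadodoabo].
/jupuozokiuje/: /p/ is a voiceless stop between vowels /u/ and /u/, so it voices to [b]. /k/ is a voiceless stop between vowels /o/ and /i/, so it voices to [g]. → [jubuozogiuje].
/dnojihugazjasliho/: the rule's environment is not met; surfaces unchanged as [dnojihugazjasliho].

pejuadodoabo, jubuozogiuje, dnojihugazjasliho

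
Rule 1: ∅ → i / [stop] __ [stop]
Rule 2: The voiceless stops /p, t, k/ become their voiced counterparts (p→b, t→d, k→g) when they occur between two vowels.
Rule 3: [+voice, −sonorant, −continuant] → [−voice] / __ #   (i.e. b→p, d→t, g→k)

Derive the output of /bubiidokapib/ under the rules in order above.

bubiidogabip

Rule 1 (stop-cluster i-epenthesis): no segment meets the environment; /bubiidokapib/ is unchanged.
Rule 2 (intervocalic voicing): /k/ is a voiceless stop between vowels /o/ and /a/, so it voices to [g]. /p/ is a voiceless stop between vowels /a/ and /i/, so it voices to [b]. /bubiidokapib/ → bubiidogabib.
Rule 3 (final devoicing): /b/ is a voiced stop in word-final position, so it devoices to [p]. /bubiidogabib/ → bubiidogabip.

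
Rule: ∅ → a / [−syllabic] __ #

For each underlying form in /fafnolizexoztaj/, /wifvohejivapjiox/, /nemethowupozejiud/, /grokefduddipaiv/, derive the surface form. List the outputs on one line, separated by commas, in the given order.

fafnolizexoztaja, wifvohejivapjioxa, nemethowupozejiuda, grokefduddipaiva

/fafnolizexoztaj/: the form ends in the consonant /j/, so [a] is inserted word-finally. → [fafnolizexoztaja].
/wifvohejivapjiox/: the form ends in the consonant /x/, so [a] is inserted word-finally. → [wifvohejivapjioxa].
/nemethowupozejiud/: the form ends in the consonant /d/, so [a] is inserted word-finally. → [nemethowupozejiuda].
/grokefduddipaiv/: the form ends in the consonant /v/, so [a] is inserted word-finally. → [grokefduddipaiva].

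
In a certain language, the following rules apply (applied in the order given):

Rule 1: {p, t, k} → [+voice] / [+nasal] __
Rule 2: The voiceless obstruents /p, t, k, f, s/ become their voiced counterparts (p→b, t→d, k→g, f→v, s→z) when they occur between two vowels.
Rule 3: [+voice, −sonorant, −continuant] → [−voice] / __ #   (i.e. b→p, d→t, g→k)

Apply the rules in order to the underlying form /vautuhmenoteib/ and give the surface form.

vauduhmenodeip

Rule 1 (post-nasal voicing): no segment meets the environment; /vautuhmenoteib/ is unchanged.
Rule 2 (intervocalic voicing): /t/ is a voiceless obstruent between vowels /u/ and /u/, so it voices to [d]. /t/ is a voiceless obstruent between vowels /o/ and /e/, so it voices to [d]. /vautuhmenoteib/ → vauduhmenodeib.
Rule 3 (final devoicing): /b/ is a voiced stop in word-final position, so it devoices to [p]. /vauduhmenodeib/ → vauduhmenodeip.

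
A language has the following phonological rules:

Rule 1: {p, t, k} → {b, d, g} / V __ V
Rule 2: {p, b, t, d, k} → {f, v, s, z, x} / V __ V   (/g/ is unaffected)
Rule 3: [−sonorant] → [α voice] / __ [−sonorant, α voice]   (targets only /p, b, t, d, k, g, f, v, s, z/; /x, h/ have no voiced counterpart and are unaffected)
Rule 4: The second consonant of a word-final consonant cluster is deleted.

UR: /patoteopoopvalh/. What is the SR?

Rule 1 (intervocalic voicing): /t/ is a voiceless stop between vowels /a/ and /o/, so it voices to [d]. /t/ is a voiceless stop between vowels /o/ and /e/, so it voices to [d]. /p/ is a voiceless stop between vowels /o/ and /o/, so it voices to [b]. /patoteopoopvalh/ → padodeoboopvalh.
Rule 2 (intervocalic spirantization): /d/ is a stop between vowels /a/ and /o/, so it spirantizes to the fricative [z]. /d/ is a stop between vowels /o/ and /e/, so it spirantizes to the fricative [z]. /b/ is a stop between vowels /o/ and /o/, so it spirantizes to the fricative [v]. /padodeoboopvalh/ → pazozeovoopvalh.
Rule 3 (regressive voicing assimilation): /p/ precedes the voiced obstruent /v/, so it voices to [b] by assimilation. /pazozeovoopvalh/ → pazozeovoobvalh.
Rule 4 (final cluster simplification): /h/ is the second consonant of a word-final cluster /lh/, so it deletes. /pazozeovoobvalh/ → pazozeovoobval.

pazozeovoobval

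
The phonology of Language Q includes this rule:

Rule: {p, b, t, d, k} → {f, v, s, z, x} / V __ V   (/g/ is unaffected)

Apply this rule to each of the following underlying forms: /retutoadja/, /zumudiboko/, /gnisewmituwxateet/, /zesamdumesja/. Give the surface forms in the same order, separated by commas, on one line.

/retutoadja/: /t/ is a stop between vowels /e/ and /u/, so it spirantizes to the fricative [s]. /t/ is a stop between vowels /u/ and /o/, so it spirantizes to the fricative [s]. → [resusoadja].
/zumudiboko/: /d/ is a stop between vowels /u/ and /i/, so it spirantizes to the fricative [z]. /b/ is a stop between vowels /i/ and /o/, so it spirantizes to the fricative [v]. /k/ is a stop between vowels /o/ and /o/, so it spirantizes to the fricative [x]. → [zumuzivoxo].
/gnisewmituwxateet/: /t/ is a stop between vowels /i/ and /u/, so it spirantizes to the fricative [s]. /t/ is a stop between vowels /a/ and /e/, so it spirantizes to the fricative [s]. → [gnisewmisuwxaseet].
/zesamdumesja/: the rule's environment is not met; surfaces unchanged as [zesamdumesja].

resusoadja, zumuzivoxo, gnisewmisuwxaseet, zesamdumesja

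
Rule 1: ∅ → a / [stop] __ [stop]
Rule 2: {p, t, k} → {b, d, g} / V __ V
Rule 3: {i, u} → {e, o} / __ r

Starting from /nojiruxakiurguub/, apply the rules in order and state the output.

nojeruxagiorguub

Rule 1 (stop-cluster a-epenthesis): no segment meets the environment; /nojiruxakiurguub/ is unchanged.
Rule 2 (intervocalic voicing): /k/ is a voiceless stop between vowels /a/ and /i/, so it voices to [g]. /nojiruxakiurguub/ → nojiruxagiurguub.
Rule 3 (pre-rhotic lowering): /i/ is a high vowel immediately before /r/, so it lowers to [e]. /u/ is a high vowel immediately before /r/, so it lowers to [o]. /nojiruxagiurguub/ → nojeruxagiorguub.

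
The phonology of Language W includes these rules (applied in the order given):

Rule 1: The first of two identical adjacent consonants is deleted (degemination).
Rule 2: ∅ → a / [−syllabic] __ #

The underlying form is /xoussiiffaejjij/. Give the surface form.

Rule 1 (degemination): /ss/ is a geminate; the first /s/ deletes. /ff/ is a geminate; the first /f/ deletes. /jj/ is a geminate; the first /j/ deletes. /xoussiiffaejjij/ → xousiifaejij.
Rule 2 (final a-epenthesis): the form ends in the consonant /j/, so [a] is inserted word-finally. /xousiifaejij/ → xousiifaejija.

xousiifaejija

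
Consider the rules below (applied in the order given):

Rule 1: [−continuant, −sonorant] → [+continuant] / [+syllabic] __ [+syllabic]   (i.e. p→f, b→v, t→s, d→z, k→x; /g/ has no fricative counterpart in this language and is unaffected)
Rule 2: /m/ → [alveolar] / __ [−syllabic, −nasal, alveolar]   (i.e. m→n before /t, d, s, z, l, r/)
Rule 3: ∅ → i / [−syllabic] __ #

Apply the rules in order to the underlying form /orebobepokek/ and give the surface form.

orevovefoxeki

Rule 1 (intervocalic spirantization): /b/ is a stop between vowels /e/ and /o/, so it spirantizes to the fricative [v]. /b/ is a stop between vowels /o/ and /e/, so it spirantizes to the fricative [v]. /p/ is a stop between vowels /e/ and /o/, so it spirantizes to the fricative [f]. /k/ is a stop between vowels /o/ and /e/, so it spirantizes to the fricative [x]. /orebobepokek/ → orevovefoxek.
Rule 2 (nasal place assimilation): no segment meets the environment; /orevovefoxek/ is unchanged.
Rule 3 (final i-epenthesis): the form ends in the consonant /k/, so [i] is inserted word-finally. /orevovefoxek/ → orevovefoxeki.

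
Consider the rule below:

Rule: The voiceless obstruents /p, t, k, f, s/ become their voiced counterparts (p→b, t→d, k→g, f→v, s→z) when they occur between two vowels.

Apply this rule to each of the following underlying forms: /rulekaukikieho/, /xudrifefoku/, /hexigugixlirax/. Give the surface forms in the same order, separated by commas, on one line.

/rulekaukikieho/: /k/ is a voiceless obstruent between vowels /e/ and /a/, so it voices to [g]. /k/ is a voiceless obstruent between vowels /u/ and /i/, so it voices to [g]. /k/ is a voiceless obstruent between vowels /i/ and /i/, so it voices to [g]. → [rulegaugigieho].
/xudrifefoku/: /f/ is a voiceless obstruent between vowels /i/ and /e/, so it voices to [v]. /f/ is a voiceless obstruent between vowels /e/ and /o/, so it voices to [v]. /k/ is a voiceless obstruent between vowels /o/ and /u/, so it voices to [g]. → [xudrivevogu].
/hexigugixlirax/: the rule's environment is not met; surfaces unchanged as [hexigugixlirax].

rulegaugigieho, xudrivevogu, hexigugixlirax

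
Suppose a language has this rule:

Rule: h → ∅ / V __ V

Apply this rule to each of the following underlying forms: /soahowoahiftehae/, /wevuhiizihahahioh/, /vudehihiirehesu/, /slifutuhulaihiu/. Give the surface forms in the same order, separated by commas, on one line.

/soahowoahiftehae/: /h/ occurs between vowels /a/ and /o/, so it deletes. /h/ occurs between vowels /a/ and /i/, so it deletes. /h/ occurs between vowels /e/ and /a/, so it deletes. → [soaowoaifteae].
/wevuhiizihahahioh/: /h/ occurs between vowels /u/ and /i/, so it deletes. /h/ occurs between vowels /i/ and /a/, so it deletes. /h/ occurs between vowels /a/ and /a/, so it deletes. /h/ occurs between vowels /a/ and /i/, so it deletes. → [wevuiiziaaioh].
/vudehihiirehesu/: /h/ occurs between vowels /e/ and /i/, so it deletes. /h/ occurs between vowels /i/ and /i/, so it deletes. /h/ occurs between vowels /e/ and /e/, so it deletes. → [vudeiiireesu].
/slifutuhulaihiu/: /h/ occurs between vowels /u/ and /u/, so it deletes. /h/ occurs between vowels /i/ and /i/, so it deletes. → [slifutuulaiiu].

soaowoaifteae, wevuiiziaaioh, vudeiiireesu, slifutuulaiiu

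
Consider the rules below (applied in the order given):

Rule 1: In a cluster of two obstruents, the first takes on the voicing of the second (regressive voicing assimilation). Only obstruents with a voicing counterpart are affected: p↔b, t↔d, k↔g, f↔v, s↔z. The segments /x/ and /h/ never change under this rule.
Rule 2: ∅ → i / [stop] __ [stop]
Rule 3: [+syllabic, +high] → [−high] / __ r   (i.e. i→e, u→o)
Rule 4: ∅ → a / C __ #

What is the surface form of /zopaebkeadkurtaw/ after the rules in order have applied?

zopaepikeatikortawa

Rule 1 (regressive voicing assimilation): /b/ precedes the voiceless obstruent /k/, so it devoices to [p] by assimilation. /d/ precedes the voiceless obstruent /k/, so it devoices to [t] by assimilation. /zopaebkeadkurtaw/ → zopaepkeatkurtaw.
Rule 2 (stop-cluster i-epenthesis): /p/ and /k/ form a stop–stop cluster, so [i] is inserted between them. /t/ and /k/ form a stop–stop cluster, so [i] is inserted between them. /zopaepkeatkurtaw/ → zopaepikeatikurtaw.
Rule 3 (pre-rhotic lowering): /u/ is a high vowel immediately before /r/, so it lowers to [o]. /zopaepikeatikurtaw/ → zopaepikeatikortaw.
Rule 4 (final a-epenthesis): the form ends in the consonant /w/, so [a] is inserted word-finally. /zopaepikeatikortaw/ → zopaepikeatikortawa.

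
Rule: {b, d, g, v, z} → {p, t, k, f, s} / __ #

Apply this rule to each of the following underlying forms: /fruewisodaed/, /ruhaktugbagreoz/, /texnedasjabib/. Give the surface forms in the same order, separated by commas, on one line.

/fruewisodaed/: /d/ is a voiced obstruent in word-final position, so it devoices to [t]. → [fruewisodaet].
/ruhaktugbagreoz/: /z/ is a voiced obstruent in word-final position, so it devoices to [s]. → [ruhaktugbagreos].
/texnedasjabib/: /b/ is a voiced obstruent in word-final position, so it devoices to [p]. → [texnedasjabip].

fruewisodaet, ruhaktugbagreos, texnedasjabip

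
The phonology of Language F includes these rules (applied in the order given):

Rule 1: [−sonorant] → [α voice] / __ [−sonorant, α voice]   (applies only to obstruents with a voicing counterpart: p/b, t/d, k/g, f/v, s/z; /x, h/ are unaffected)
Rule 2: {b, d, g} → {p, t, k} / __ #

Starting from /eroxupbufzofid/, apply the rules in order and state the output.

Rule 1 (regressive voicing assimilation): /p/ precedes the voiced obstruent /b/, so it voices to [b] by assimilation. /f/ precedes the voiced obstruent /z/, so it voices to [v] by assimilation. /eroxupbufzofid/ → eroxubbuvzofid.
Rule 2 (final devoicing): /d/ is a voiced stop in word-final position, so it devoices to [t]. /eroxubbuvzofid/ → eroxubbuvzofit.

eroxubbuvzofit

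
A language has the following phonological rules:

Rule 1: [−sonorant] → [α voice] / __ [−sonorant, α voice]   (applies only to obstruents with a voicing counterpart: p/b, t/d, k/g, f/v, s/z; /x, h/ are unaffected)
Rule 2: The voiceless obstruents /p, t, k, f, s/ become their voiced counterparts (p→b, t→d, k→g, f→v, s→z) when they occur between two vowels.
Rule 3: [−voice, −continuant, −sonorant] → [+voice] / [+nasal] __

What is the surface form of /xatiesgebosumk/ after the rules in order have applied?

Rule 1 (regressive voicing assimilation): /s/ precedes the voiced obstruent /g/, so it voices to [z] by assimilation. /xatiesgebosumk/ → xatiezgebosumk.
Rule 2 (intervocalic voicing): /t/ is a voiceless obstruent between vowels /a/ and /i/, so it voices to [d]. /s/ is a voiceless obstruent between vowels /o/ and /u/, so it voices to [z]. /xatiezgebosumk/ → xadiezgebozumk.
Rule 3 (post-nasal voicing): /k/ is a voiceless stop immediately after the nasal /m/, so it voices to [g]. /xadiezgebozumk/ → xadiezgebozumg.

xadiezgebozumg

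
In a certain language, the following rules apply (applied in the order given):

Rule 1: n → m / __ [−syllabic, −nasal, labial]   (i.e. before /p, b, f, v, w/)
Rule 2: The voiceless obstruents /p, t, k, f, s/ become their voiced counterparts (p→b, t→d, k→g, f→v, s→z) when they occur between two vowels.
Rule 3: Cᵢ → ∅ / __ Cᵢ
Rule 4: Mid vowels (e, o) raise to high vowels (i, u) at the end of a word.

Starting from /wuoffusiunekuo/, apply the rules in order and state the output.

Rule 1 (nasal place assimilation): no segment meets the environment; /wuoffusiunekuo/ is unchanged.
Rule 2 (intervocalic voicing): /s/ is a voiceless obstruent between vowels /u/ and /i/, so it voices to [z]. /k/ is a voiceless obstruent between vowels /e/ and /u/, so it voices to [g]. /wuoffusiunekuo/ → wuoffuziuneguo.
Rule 3 (degemination): /ff/ is a geminate; the first /f/ deletes. /wuoffuziuneguo/ → wuofuziuneguo.
Rule 4 (final vowel raising): /o/ is a mid vowel in word-final position, so it raises to [u]. /wuofuziuneguo/ → wuofuziuneguu.

wuofuziuneguu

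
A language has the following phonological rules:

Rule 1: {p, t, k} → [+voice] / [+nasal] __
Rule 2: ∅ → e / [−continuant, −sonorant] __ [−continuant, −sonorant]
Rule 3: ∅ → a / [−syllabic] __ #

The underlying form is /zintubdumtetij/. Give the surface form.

Rule 1 (post-nasal voicing): /t/ is a voiceless stop immediately after the nasal /n/, so it voices to [d]. /t/ is a voiceless stop immediately after the nasal /m/, so it voices to [d]. /zintubdumtetij/ → zindubdumdetij.
Rule 2 (stop-cluster e-epenthesis): /b/ and /d/ form a stop–stop cluster, so [e] is inserted between them. /zindubdumdetij/ → zindubedumdetij.
Rule 3 (final a-epenthesis): the form ends in the consonant /j/, so [a] is inserted word-finally. /zindubedumdetij/ → zindubedumdetija.

zindubedumdetija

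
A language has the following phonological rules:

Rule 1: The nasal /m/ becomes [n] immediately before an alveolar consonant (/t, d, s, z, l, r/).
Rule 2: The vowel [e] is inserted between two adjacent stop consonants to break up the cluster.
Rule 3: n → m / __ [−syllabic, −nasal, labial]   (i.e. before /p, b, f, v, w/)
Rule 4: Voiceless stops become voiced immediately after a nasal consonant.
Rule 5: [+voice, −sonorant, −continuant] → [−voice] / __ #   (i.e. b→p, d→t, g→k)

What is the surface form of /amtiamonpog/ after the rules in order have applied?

andiamombok

Rule 1 (nasal place assimilation): /m/ precedes the alveolar consonant /t/, so it assimilates in place to [n]. /amtiamonpog/ → antiamonpog.
Rule 2 (stop-cluster e-epenthesis): no segment meets the environment; /antiamonpog/ is unchanged.
Rule 3 (nasal place assimilation): /n/ precedes the labial consonant /p/, so it assimilates in place to [m]. /antiamonpog/ → antiamompog.
Rule 4 (post-nasal voicing): /t/ is a voiceless stop immediately after the nasal /n/, so it voices to [d]. /p/ is a voiceless stop immediately after the nasal /m/, so it voices to [b]. /antiamompog/ → andiamombog.
Rule 5 (final devoicing): /g/ is a voiced stop in word-final position, so it devoices to [k]. /andiamombog/ → andiamombok.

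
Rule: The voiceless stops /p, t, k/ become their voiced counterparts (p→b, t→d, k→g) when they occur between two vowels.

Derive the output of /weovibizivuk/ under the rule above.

weovibizivuk

No segment of /weovibizivuk/ meets the structural description of the rule, so the form surfaces unchanged.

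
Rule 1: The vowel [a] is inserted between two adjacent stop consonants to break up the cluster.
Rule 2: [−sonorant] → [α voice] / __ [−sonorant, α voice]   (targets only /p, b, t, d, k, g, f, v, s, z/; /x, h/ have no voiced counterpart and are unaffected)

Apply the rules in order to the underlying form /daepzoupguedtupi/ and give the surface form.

Rule 1 (stop-cluster a-epenthesis): /p/ and /g/ form a stop–stop cluster, so [a] is inserted between them. /d/ and /t/ form a stop–stop cluster, so [a] is inserted between them. /daepzoupguedtupi/ → daepzoupaguedatupi.
Rule 2 (regressive voicing assimilation): /p/ precedes the voiced obstruent /z/, so it voices to [b] by assimilation. /daepzoupaguedatupi/ → daebzoupaguedatupi.

daebzoupaguedatupi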